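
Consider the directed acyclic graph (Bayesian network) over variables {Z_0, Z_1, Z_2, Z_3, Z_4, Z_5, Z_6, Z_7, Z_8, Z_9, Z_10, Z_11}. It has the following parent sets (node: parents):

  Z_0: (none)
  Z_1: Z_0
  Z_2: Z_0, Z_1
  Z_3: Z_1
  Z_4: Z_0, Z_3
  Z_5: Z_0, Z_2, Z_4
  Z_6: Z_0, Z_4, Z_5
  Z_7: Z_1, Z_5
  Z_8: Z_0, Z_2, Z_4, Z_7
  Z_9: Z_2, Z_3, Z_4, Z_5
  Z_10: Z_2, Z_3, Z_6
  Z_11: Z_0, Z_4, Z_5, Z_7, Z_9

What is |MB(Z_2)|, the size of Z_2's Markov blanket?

The Markov blanket of a node is its parents, its children, and the other parents of its children.
Z_2 has parents Z_0, Z_1.
Z_2's children: Z_5, Z_8, Z_9, Z_10.
Other parents of Z_2's children:
  Z_5's other parents are Z_0, Z_4.
  parents(Z_8) \ {Z_2} = {Z_0, Z_4, Z_7}.
  Z_9's other parents are Z_3, Z_4, Z_5.
  Z_10's other parents are Z_3, Z_6.
MB(Z_2) = {Z_0, Z_1, Z_3, Z_4, Z_5, Z_6, Z_7, Z_8, Z_9, Z_10}, which has 10 nodes.

10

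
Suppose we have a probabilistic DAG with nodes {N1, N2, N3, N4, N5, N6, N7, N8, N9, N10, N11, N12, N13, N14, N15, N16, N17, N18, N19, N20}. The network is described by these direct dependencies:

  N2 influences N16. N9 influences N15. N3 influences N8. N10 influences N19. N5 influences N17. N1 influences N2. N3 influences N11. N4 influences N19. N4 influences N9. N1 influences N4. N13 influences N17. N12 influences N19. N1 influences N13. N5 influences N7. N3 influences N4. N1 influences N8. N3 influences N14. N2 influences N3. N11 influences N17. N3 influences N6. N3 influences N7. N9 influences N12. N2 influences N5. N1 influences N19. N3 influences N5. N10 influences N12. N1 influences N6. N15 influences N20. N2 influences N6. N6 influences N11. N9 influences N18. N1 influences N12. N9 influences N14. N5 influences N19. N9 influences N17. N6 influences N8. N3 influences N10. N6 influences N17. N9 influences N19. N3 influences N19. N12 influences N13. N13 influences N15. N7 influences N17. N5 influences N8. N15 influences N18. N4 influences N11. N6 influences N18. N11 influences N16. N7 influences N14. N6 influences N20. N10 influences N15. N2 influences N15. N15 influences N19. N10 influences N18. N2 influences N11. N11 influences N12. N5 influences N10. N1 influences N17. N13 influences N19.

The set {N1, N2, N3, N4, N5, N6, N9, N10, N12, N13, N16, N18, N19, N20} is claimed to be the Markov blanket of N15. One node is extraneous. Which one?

N16

N15's parents: N2, N9, N10, N13.
N15's children: N18, N19, N20.
For each child, the remaining parents (spouses of N15):
  N18 also has parents N6, N9, N10.
  parents(N19) \ {N15} = {N1, N3, N4, N5, N9, N10, N12, N13}.
  parents(N20) \ {N15} = {N6}.
MB(N15) = {N1, N2, N3, N4, N5, N6, N9, N10, N12, N13, N18, N19, N20}.
N16 is neither a parent, child, nor co-parent of N15, so it does not belong.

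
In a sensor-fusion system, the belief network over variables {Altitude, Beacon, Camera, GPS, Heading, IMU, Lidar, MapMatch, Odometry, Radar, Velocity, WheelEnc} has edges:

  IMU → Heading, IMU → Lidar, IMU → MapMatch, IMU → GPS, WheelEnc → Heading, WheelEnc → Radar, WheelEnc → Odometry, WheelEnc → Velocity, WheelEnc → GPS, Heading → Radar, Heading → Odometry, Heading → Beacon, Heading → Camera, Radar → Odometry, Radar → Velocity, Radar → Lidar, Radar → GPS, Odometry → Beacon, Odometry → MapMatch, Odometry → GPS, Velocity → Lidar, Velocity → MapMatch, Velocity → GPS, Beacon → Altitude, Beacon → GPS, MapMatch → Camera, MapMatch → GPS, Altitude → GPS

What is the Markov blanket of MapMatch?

{Altitude, Beacon, Camera, GPS, Heading, IMU, Odometry, Radar, Velocity, WheelEnc}

MapMatch's parents: IMU, Odometry, Velocity.
Ch(MapMatch) = {Camera, GPS}.
Co-parents of MapMatch (other parents of its children):
  Camera: Heading
  GPS: Altitude, Beacon, IMU, Odometry, Radar, Velocity, WheelEnc
Union: {IMU, Odometry, Velocity} ∪ {Camera, GPS} ∪ {Altitude, Beacon, Heading, IMU, Odometry, Radar, Velocity, WheelEnc} = {Altitude, Beacon, Camera, GPS, Heading, IMU, Odometry, Radar, Velocity, WheelEnc}.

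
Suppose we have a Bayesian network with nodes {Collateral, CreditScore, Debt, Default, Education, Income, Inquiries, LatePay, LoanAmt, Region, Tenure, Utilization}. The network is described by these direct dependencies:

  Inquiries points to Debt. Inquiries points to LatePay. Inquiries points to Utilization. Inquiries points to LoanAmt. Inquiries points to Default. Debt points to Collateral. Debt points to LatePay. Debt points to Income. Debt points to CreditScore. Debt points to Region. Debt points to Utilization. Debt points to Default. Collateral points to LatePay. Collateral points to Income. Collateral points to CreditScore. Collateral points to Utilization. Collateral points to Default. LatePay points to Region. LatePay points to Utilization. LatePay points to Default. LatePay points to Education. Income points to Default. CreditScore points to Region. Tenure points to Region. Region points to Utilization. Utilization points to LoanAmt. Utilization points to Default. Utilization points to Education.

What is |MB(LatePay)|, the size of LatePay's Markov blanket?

Children of LatePay: Default, Education, Region, Utilization.
LatePay's parents: Collateral, Debt, Inquiries.
Co-parents of LatePay (other parents of its children):
  Region's other parents are CreditScore, Debt, Tenure.
  parents(Utilization) \ {LatePay} = {Collateral, Debt, Inquiries, Region}.
  Default also has parents Collateral, Debt, Income, Inquiries, Utilization.
  Education's other parent is Utilization.
MB(LatePay) = {Collateral, CreditScore, Debt, Default, Education, Income, Inquiries, Region, Tenure, Utilization}, which has 10 nodes.

10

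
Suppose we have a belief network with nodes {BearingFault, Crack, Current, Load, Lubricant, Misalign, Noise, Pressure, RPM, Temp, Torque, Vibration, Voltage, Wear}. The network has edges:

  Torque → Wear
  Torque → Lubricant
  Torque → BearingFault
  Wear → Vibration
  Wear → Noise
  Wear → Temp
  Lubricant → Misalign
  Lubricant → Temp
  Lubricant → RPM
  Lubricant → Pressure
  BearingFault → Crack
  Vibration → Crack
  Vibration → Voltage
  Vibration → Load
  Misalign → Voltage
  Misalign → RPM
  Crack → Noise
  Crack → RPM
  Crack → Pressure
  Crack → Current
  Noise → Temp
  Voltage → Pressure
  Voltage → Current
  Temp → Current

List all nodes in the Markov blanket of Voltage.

Voltage has parents Misalign, Vibration.
Voltage has children Current, Pressure.
Other parents of Voltage's children:
  parents(Pressure) \ {Voltage} = {Crack, Lubricant}.
  parents(Current) \ {Voltage} = {Crack, Temp}.
Union: {Misalign, Vibration} ∪ {Current, Pressure} ∪ {Crack, Lubricant, Temp} = {Crack, Current, Lubricant, Misalign, Pressure, Temp, Vibration}.

{Crack, Current, Lubricant, Misalign, Pressure, Temp, Vibration}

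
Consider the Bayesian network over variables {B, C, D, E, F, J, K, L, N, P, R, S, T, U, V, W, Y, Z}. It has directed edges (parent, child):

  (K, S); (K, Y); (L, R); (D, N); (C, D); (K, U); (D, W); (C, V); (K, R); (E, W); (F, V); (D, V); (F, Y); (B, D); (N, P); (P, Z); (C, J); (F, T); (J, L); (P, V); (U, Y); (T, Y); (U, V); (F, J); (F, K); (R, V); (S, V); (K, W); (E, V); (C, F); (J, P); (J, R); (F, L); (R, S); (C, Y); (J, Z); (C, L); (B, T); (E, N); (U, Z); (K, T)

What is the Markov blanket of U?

{C, D, E, F, J, K, P, R, S, T, V, Y, Z}

Pa(U) = {K}.
U has children V, Y, Z.
Parents of each child, excluding U:
  V's other parents are C, D, E, F, P, R, S.
  Y's other parents are C, F, K, T.
  Z also has parents J, P.
Union: {K} ∪ {V, Y, Z} ∪ {C, D, E, F, J, K, P, R, S, T} = {C, D, E, F, J, K, P, R, S, T, V, Y, Z}.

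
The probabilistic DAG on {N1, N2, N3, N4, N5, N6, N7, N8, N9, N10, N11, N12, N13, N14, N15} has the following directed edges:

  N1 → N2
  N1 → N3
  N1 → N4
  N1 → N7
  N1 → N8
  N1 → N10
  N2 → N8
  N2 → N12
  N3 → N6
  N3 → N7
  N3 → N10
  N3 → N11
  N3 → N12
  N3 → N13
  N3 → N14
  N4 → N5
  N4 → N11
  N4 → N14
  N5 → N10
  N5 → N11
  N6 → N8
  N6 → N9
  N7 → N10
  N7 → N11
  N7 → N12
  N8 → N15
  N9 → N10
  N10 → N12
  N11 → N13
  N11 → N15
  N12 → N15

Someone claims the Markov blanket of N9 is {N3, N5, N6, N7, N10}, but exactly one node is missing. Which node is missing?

N9 has parent N6.
N9 has child N10.
Parents of each child, excluding N9:
  N10: N1, N3, N5, N7
MB(N9) = {N1, N3, N5, N6, N7, N10}.
Comparing with the claimed set, N1 is missing.

N1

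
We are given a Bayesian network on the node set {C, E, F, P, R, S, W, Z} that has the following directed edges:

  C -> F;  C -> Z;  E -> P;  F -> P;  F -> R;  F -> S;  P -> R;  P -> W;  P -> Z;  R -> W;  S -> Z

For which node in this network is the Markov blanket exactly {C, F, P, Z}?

S

The target node must have every member of {C, F, P, Z} as a parent, child, or co-parent, and no others.
Parents of S: F; children: Z; co-parents: C, P.
These exactly cover the given set, so the node is S.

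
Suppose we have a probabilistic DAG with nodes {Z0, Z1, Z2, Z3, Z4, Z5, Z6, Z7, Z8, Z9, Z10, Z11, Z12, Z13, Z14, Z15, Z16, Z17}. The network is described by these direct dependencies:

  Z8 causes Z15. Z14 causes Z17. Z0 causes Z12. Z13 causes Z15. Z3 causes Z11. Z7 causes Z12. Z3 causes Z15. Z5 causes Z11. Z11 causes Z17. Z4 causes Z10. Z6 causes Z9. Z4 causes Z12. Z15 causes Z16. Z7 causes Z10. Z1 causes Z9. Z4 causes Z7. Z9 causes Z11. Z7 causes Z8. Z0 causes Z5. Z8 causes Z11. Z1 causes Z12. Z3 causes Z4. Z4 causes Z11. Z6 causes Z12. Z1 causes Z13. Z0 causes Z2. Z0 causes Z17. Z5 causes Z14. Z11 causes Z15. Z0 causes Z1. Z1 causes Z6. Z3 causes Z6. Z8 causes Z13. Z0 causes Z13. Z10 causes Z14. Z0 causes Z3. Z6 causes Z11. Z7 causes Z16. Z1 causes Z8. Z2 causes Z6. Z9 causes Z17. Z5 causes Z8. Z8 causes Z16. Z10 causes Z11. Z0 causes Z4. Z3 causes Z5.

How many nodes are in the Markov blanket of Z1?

11

The Markov blanket of a node is its parents, its children, and the other parents of its children.
Z1 has parent Z0.
Z1 has children Z6, Z8, Z9, Z12, Z13.
Parents of each child, excluding Z1:
  parents(Z6) \ {Z1} = {Z2, Z3}.
  parents(Z8) \ {Z1} = {Z5, Z7}.
  Z9's other parent is Z6.
  parents(Z12) \ {Z1} = {Z0, Z4, Z6, Z7}.
  Z13's other parents are Z0, Z8.
MB(Z1) = {Z0, Z2, Z3, Z4, Z5, Z6, Z7, Z8, Z9, Z12, Z13}, which has 11 nodes.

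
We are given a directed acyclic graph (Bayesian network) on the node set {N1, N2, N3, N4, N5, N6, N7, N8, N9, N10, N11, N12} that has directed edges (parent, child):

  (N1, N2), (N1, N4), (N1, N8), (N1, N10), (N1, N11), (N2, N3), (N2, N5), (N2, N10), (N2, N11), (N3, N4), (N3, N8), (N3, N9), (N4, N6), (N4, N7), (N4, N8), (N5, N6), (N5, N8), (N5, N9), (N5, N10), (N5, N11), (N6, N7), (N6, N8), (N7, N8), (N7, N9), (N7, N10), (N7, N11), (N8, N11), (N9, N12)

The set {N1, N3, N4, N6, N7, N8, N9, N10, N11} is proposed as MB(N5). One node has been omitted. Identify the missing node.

By definition, MB(N5) is built from N5's parents, N5's children, and the co-parents of N5.
N5 has parent N2.
N5 has children N6, N8, N9, N10, N11.
For each child, the remaining parents (spouses of N5):
  parents(N6) \ {N5} = {N4}.
  N8's other parents are N1, N3, N4, N6, N7.
  N9 also has parents N3, N7.
  N10's other parents are N1, N2, N7.
  N11's other parents are N1, N2, N7, N8.
MB(N5) = {N1, N2, N3, N4, N6, N7, N8, N9, N10, N11}.
Comparing with the claimed set, N2 is missing.

N2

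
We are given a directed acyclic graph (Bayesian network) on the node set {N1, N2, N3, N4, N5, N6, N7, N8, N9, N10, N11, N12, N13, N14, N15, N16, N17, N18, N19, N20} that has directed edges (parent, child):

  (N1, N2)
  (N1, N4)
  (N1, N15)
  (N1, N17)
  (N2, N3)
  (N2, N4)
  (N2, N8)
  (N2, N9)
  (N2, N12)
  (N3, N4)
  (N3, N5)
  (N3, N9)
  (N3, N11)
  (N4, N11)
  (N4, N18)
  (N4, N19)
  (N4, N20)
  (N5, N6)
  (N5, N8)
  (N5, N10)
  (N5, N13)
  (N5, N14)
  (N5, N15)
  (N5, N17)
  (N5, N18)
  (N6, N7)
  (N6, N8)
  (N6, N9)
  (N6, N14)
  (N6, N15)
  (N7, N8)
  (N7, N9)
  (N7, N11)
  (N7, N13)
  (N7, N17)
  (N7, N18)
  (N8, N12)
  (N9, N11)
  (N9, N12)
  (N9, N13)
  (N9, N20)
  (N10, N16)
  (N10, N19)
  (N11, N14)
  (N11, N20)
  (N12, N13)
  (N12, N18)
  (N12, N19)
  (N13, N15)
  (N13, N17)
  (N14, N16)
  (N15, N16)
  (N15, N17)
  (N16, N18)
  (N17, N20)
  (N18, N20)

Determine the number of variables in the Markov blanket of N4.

14

N4 has parents N1, N2, N3.
Ch(N4) = {N11, N18, N19, N20}.
Co-parents of N4 (other parents of its children):
  N11's other parents are N3, N7, N9.
  N18 also has parents N5, N7, N12, N16.
  N19 also has parents N10, N12.
  parents(N20) \ {N4} = {N9, N11, N17, N18}.
MB(N4) = {N1, N2, N3, N5, N7, N9, N10, N11, N12, N16, N17, N18, N19, N20}, which has 14 nodes.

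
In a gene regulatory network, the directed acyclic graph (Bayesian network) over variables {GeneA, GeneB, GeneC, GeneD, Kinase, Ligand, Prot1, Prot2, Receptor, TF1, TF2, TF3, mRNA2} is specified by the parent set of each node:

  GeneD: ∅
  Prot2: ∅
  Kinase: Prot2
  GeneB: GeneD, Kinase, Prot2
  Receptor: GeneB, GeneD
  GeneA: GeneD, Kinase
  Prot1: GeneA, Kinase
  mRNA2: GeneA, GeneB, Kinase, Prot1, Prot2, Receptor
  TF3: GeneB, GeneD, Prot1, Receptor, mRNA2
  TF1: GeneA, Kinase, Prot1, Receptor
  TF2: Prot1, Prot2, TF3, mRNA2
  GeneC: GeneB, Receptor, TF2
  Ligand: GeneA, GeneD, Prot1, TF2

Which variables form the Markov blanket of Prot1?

{GeneA, GeneB, GeneD, Kinase, Ligand, Prot2, Receptor, TF1, TF2, TF3, mRNA2}

Recall MB(v) = parents ∪ children ∪ spouses, where spouses are the other parents of v's children.
Children of Prot1: Ligand, TF1, TF2, TF3, mRNA2.
Prot1's parents: GeneA, Kinase.
Other parents of Prot1's children:
  mRNA2: GeneA, GeneB, Kinase, Prot2, Receptor
  TF3: GeneB, GeneD, Receptor, mRNA2
  TF1: GeneA, Kinase, Receptor
  TF2: Prot2, TF3, mRNA2
  Ligand: GeneA, GeneD, TF2
MB(Prot1) = {GeneA, GeneB, GeneD, Kinase, Ligand, Prot2, Receptor, TF1, TF2, TF3, mRNA2}.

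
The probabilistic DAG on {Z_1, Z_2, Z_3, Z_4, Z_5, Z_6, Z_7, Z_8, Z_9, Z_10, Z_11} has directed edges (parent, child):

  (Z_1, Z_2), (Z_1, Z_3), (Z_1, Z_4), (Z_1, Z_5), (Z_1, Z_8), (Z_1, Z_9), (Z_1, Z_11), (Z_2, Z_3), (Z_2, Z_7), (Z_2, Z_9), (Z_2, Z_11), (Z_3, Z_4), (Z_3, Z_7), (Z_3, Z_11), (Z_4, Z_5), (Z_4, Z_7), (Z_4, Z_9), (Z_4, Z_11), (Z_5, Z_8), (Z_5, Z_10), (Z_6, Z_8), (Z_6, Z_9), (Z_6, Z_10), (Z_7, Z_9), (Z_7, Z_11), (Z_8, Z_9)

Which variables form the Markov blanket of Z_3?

{Z_1, Z_2, Z_4, Z_7, Z_11}

Z_3's parents: Z_1, Z_2.
Z_3 has children Z_4, Z_7, Z_11.
Parents of each child, excluding Z_3:
  Z_4: Z_1
  Z_7: Z_2, Z_4
  Z_11: Z_1, Z_2, Z_4, Z_7
MB(Z_3) = {Z_1, Z_2, Z_4, Z_7, Z_11}.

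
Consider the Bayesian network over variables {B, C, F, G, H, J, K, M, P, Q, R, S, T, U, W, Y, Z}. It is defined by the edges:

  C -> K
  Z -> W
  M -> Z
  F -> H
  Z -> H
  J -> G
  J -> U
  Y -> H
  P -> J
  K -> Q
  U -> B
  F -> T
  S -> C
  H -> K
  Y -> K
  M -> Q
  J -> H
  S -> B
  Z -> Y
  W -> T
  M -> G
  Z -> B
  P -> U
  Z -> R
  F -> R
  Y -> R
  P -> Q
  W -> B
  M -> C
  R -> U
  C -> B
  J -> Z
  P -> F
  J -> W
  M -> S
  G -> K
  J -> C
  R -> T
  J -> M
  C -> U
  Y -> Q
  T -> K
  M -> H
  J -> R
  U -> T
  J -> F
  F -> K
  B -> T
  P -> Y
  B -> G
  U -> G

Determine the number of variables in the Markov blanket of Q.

Pa(Q) = {K, M, P, Y}.
Q has no children.
With no children, Q has no spouses; the co-parent set is empty.
MB(Q) = {K, M, P, Y}, which has 4 nodes.

4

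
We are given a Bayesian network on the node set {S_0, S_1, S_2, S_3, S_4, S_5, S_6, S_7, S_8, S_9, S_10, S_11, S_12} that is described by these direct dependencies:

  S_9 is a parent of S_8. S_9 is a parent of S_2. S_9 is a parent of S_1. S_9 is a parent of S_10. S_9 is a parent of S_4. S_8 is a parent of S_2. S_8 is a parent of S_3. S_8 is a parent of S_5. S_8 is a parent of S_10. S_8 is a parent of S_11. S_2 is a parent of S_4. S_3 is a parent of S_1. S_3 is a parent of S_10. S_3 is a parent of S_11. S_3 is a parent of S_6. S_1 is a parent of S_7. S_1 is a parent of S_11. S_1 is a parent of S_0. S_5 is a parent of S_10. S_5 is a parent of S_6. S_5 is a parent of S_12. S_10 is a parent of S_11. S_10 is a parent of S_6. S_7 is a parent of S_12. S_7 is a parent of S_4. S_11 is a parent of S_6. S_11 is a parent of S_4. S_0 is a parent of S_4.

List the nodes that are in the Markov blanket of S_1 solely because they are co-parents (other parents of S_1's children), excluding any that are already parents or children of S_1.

{S_8, S_10}

Children of S_1: S_0, S_7, S_11.
  S_7: no additional parents.
  S_11's other parents are S_3, S_8, S_10.
  S_0 has no other parent.
Excluding nodes already adjacent to S_1 (S_0, S_3, S_7, S_9, S_11), the co-parent-only contribution is {S_8, S_10}.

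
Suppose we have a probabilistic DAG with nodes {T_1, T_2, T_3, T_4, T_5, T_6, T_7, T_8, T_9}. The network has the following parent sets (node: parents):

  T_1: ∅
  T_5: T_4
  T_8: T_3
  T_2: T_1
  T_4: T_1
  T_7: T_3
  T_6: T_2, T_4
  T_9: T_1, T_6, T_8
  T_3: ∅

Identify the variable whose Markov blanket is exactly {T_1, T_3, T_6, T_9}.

T_8

The target node must have every member of {T_1, T_3, T_6, T_9} as a parent, child, or co-parent, and no others.
Parents of T_8: T_3; children: T_9; co-parents: T_1, T_6.
These exactly cover the given set, so the node is T_8.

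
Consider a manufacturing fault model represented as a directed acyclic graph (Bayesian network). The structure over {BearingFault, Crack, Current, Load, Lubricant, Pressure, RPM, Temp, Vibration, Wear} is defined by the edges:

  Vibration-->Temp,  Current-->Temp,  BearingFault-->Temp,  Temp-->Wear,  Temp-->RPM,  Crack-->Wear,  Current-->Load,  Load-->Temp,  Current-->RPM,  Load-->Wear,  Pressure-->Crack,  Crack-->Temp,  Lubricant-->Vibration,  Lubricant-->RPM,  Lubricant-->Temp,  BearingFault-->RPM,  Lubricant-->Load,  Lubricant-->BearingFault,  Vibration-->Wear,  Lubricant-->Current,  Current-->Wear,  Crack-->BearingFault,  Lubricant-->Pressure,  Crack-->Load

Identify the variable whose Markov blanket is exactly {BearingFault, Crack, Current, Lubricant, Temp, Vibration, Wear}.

Load

The target node must have every member of {BearingFault, Crack, Current, Lubricant, Temp, Vibration, Wear} as a parent, child, or co-parent, and no others.
Parents of Load: Crack, Current, Lubricant; children: Temp, Wear; co-parents: BearingFault, Crack, Current, Lubricant, Temp, Vibration.
These exactly cover the given set, so the node is Load.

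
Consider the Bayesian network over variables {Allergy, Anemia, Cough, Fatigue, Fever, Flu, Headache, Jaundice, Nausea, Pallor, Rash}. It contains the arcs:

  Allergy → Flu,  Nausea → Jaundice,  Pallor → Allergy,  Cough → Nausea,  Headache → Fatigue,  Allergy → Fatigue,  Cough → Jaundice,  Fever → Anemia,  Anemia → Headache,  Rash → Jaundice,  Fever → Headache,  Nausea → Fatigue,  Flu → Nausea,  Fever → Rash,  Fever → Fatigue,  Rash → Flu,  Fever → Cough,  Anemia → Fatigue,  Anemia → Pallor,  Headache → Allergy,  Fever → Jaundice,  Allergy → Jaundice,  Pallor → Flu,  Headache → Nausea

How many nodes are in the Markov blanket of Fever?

A node's Markov blanket = Pa ∪ Ch ∪ (parents of Ch other than the node itself).
Ch(Fever) = {Anemia, Cough, Fatigue, Headache, Jaundice, Rash}.
Fever's parents: none.
For each child, the remaining parents (spouses of Fever):
  Anemia: no additional parents.
  Cough has no other parent.
  Rash has no other parent.
  parents(Headache) \ {Fever} = {Anemia}.
  parents(Fatigue) \ {Fever} = {Allergy, Anemia, Headache, Nausea}.
  parents(Jaundice) \ {Fever} = {Allergy, Cough, Nausea, Rash}.
MB(Fever) = {Allergy, Anemia, Cough, Fatigue, Headache, Jaundice, Nausea, Rash}, which has 8 nodes.

8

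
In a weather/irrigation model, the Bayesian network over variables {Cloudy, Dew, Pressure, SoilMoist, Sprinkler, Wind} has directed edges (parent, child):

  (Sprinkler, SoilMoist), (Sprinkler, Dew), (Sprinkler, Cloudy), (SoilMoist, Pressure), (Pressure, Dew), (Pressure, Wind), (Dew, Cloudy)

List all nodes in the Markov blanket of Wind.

Recall MB(v) = parents ∪ children ∪ spouses, where spouses are the other parents of v's children.
Parents of Wind: Pressure.
Children of Wind: none.
With no children, Wind has no spouses; the co-parent set is empty.
Union: {Pressure} ∪ {} ∪ {} = {Pressure}.

{Pressure}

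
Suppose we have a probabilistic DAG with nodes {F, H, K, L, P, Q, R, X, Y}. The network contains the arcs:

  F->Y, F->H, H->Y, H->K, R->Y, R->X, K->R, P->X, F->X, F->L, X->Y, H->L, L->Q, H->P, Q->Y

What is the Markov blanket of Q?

By definition, MB(Q) is built from Q's parents, Q's children, and the co-parents of Q.
Ch(Q) = {Y}.
Q's parents: L.
Other parents of Q's children:
  Y: F, H, R, X
So the Markov blanket of Q is {F, H, L, R, X, Y}.

{F, H, L, R, X, Y}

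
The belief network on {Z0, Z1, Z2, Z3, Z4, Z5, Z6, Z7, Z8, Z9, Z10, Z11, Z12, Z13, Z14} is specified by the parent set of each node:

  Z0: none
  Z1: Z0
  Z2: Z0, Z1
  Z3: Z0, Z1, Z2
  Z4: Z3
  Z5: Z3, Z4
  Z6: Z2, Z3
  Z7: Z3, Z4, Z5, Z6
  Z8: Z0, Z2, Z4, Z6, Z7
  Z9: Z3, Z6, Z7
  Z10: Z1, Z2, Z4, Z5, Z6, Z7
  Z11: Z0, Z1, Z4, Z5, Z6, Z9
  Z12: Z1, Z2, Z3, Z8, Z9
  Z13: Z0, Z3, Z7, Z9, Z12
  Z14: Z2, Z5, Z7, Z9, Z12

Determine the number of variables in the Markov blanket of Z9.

Recall MB(v) = parents ∪ children ∪ spouses, where spouses are the other parents of v's children.
Z9 has parents Z3, Z6, Z7.
Z9's children: Z11, Z12, Z13, Z14.
Parents of each child, excluding Z9:
  Z11: Z0, Z1, Z4, Z5, Z6
  Z12: Z1, Z2, Z3, Z8
  Z13: Z0, Z3, Z7, Z12
  Z14: Z2, Z5, Z7, Z12
MB(Z9) = {Z0, Z1, Z2, Z3, Z4, Z5, Z6, Z7, Z8, Z11, Z12, Z13, Z14}, which has 13 nodes.

13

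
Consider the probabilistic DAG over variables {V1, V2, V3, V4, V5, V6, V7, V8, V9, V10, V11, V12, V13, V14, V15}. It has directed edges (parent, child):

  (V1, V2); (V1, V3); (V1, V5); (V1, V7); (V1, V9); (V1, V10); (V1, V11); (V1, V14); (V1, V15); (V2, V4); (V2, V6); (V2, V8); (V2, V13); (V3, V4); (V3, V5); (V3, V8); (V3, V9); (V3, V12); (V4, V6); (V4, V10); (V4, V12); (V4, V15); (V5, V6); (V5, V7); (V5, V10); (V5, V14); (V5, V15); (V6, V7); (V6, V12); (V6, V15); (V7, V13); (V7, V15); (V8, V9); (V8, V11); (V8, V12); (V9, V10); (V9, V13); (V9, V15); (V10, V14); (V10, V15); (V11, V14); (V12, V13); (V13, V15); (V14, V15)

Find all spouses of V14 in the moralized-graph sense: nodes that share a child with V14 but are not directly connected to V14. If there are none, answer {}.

{V4, V6, V7, V9, V13}

Children of V14: V15.
  parents(V15) \ {V14} = {V1, V4, V5, V6, V7, V9, V10, V13}.
Excluding nodes already adjacent to V14 (V1, V5, V10, V11, V15), the co-parent-only contribution is {V4, V6, V7, V9, V13}.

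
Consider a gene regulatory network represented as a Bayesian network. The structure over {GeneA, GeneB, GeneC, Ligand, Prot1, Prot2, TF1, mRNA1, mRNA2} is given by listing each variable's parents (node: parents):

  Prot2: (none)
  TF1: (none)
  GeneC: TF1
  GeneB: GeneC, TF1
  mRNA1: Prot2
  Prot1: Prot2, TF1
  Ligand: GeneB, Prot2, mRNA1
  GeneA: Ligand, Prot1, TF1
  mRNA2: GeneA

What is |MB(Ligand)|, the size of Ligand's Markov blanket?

Parents of Ligand: GeneB, Prot2, mRNA1.
Ch(Ligand) = {GeneA}.
For each child, the remaining parents (spouses of Ligand):
  GeneA: Prot1, TF1
MB(Ligand) = {GeneA, GeneB, Prot1, Prot2, TF1, mRNA1}, which has 6 nodes.

6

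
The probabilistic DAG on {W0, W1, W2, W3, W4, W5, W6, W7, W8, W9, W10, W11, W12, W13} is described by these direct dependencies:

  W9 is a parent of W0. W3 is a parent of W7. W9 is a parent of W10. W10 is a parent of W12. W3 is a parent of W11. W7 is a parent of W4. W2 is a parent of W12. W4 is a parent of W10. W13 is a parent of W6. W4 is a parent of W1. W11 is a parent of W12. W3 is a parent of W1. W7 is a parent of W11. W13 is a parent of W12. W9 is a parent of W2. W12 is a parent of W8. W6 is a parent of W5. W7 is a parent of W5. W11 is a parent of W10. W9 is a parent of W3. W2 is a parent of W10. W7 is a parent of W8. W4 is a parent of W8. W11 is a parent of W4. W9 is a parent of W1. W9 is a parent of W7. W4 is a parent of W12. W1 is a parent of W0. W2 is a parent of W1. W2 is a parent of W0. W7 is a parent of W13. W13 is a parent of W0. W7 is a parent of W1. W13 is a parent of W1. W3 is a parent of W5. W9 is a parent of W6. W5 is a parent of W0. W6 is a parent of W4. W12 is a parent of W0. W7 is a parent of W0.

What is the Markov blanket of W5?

W5's children: W0.
W5 has parents W3, W6, W7.
Parents of each child, excluding W5:
  W0: W1, W2, W7, W9, W12, W13
Taking the union gives {W0, W1, W2, W3, W6, W7, W9, W12, W13}.

{W0, W1, W2, W3, W6, W7, W9, W12, W13}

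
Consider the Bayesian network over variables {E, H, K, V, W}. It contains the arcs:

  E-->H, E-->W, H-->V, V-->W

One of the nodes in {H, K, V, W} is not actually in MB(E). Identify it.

E's parents: none.
Children of E: H, W.
For each child, the remaining parents (spouses of E):
  H: no additional parents.
  W also has parent V.
MB(E) = {H, V, W}.
K is neither a parent, child, nor co-parent of E, so it does not belong.

K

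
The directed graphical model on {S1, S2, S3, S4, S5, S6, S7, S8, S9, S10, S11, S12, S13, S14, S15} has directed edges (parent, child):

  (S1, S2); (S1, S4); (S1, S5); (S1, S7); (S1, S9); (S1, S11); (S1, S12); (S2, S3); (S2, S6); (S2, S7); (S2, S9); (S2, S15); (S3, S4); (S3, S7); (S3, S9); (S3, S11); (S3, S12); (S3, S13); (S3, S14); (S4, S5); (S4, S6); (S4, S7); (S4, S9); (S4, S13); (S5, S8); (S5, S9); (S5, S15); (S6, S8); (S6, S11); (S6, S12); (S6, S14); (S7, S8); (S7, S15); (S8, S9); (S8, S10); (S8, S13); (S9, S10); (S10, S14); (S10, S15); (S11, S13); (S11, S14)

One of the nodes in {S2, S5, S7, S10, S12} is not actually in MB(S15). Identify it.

Recall MB(v) = parents ∪ children ∪ spouses, where spouses are the other parents of v's children.
S15's children: none.
S15's parents: S2, S5, S7, S10.
With no children, S15 has no spouses; the co-parent set is empty.
MB(S15) = {S2, S5, S7, S10}.
S12 is neither a parent, child, nor co-parent of S15, so it does not belong.

S12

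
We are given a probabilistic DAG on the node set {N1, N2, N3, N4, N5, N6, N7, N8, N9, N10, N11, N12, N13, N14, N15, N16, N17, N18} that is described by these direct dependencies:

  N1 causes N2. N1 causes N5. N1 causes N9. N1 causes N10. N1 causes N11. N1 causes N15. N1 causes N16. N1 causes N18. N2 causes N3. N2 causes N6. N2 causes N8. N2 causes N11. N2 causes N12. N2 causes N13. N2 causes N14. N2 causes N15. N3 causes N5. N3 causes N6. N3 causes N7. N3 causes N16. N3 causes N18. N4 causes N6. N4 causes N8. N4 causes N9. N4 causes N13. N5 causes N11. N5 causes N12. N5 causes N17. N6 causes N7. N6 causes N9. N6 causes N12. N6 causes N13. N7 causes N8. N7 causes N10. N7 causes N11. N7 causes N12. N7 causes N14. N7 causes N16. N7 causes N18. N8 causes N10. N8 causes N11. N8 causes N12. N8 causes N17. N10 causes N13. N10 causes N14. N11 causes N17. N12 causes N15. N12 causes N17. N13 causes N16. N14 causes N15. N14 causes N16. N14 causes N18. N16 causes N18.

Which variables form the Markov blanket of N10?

{N1, N2, N4, N6, N7, N8, N13, N14}

The Markov blanket of a node is its parents, its children, and the other parents of its children.
N10's parents: N1, N7, N8.
Ch(N10) = {N13, N14}.
Parents of each child, excluding N10:
  N13: N2, N4, N6
  N14: N2, N7
So the Markov blanket of N10 is {N1, N2, N4, N6, N7, N8, N13, N14}.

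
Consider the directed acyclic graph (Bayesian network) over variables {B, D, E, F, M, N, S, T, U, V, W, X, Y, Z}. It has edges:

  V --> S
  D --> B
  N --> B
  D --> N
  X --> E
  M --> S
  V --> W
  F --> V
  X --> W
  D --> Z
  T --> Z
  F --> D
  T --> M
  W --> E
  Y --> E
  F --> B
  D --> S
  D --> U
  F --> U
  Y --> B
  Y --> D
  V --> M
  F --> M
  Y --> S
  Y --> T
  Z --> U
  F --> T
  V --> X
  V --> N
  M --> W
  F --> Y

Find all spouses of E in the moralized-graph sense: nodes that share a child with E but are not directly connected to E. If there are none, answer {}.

{}

E has no children, so it has no co-parents. The set is empty.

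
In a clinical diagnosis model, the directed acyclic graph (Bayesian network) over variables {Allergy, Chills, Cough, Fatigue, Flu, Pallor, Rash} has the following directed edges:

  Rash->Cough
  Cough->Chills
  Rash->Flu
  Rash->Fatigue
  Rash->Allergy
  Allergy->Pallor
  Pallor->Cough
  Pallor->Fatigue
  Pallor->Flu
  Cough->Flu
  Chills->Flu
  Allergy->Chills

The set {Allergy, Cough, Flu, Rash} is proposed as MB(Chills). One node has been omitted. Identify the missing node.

Chills has parents Allergy, Cough.
Ch(Chills) = {Flu}.
For each child, the remaining parents (spouses of Chills):
  Flu: Cough, Pallor, Rash
MB(Chills) = {Allergy, Cough, Flu, Pallor, Rash}.
Comparing with the claimed set, Pallor is missing.

Pallor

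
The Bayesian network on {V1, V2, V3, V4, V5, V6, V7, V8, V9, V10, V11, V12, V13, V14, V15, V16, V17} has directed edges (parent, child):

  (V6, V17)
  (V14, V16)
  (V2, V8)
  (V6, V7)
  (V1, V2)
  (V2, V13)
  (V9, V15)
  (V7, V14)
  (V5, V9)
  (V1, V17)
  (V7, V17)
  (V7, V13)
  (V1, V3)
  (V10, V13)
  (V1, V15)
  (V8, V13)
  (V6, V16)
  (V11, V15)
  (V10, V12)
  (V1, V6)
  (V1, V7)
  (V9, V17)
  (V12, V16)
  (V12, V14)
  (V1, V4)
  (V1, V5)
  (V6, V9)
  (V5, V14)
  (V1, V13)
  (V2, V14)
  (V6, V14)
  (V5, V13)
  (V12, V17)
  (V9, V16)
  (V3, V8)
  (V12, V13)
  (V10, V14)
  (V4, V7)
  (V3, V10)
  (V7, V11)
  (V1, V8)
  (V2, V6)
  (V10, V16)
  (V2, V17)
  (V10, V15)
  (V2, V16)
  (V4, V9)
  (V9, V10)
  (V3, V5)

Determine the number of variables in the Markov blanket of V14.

8

Recall MB(v) = parents ∪ children ∪ spouses, where spouses are the other parents of v's children.
V14 has parents V2, V5, V6, V7, V10, V12.
V14's children: V16.
For each child, the remaining parents (spouses of V14):
  V16: V2, V6, V9, V10, V12
MB(V14) = {V2, V5, V6, V7, V9, V10, V12, V16}, which has 8 nodes.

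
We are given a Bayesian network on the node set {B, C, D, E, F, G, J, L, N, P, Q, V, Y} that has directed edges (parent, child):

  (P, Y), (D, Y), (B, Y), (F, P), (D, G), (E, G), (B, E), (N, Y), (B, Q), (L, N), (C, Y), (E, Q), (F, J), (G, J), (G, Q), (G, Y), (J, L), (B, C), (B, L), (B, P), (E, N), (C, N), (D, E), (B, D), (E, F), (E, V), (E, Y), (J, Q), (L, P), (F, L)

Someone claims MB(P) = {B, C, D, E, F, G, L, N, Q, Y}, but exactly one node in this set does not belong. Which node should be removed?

By definition, MB(P) is built from P's parents, P's children, and the co-parents of P.
Parents of P: B, F, L.
Children of P: Y.
Parents of each child, excluding P:
  Y: B, C, D, E, G, N
MB(P) = {B, C, D, E, F, G, L, N, Y}.
Q is neither a parent, child, nor co-parent of P, so it does not belong.

Q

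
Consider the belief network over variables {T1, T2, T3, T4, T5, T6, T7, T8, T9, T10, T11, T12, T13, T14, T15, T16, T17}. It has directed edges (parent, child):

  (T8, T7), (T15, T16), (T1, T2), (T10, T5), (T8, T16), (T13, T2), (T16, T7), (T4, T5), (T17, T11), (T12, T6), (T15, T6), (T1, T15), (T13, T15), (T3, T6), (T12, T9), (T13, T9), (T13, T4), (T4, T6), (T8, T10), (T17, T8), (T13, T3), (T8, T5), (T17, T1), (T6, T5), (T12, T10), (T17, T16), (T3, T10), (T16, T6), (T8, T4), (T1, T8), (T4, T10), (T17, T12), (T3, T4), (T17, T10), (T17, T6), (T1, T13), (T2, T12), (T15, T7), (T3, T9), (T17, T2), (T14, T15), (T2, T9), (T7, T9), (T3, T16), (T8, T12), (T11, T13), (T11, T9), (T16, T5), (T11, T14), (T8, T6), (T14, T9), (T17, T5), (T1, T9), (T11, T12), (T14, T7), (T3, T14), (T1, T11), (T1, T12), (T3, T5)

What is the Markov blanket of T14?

A node's Markov blanket = Pa ∪ Ch ∪ (parents of Ch other than the node itself).
Parents of T14: T3, T11.
Ch(T14) = {T7, T9, T15}.
For each child, the remaining parents (spouses of T14):
  T15 also has parents T1, T13.
  T7's other parents are T8, T15, T16.
  T9's other parents are T1, T2, T3, T7, T11, T12, T13.
So the Markov blanket of T14 is {T1, T2, T3, T7, T8, T9, T11, T12, T13, T15, T16}.

{T1, T2, T3, T7, T8, T9, T11, T12, T13, T15, T16}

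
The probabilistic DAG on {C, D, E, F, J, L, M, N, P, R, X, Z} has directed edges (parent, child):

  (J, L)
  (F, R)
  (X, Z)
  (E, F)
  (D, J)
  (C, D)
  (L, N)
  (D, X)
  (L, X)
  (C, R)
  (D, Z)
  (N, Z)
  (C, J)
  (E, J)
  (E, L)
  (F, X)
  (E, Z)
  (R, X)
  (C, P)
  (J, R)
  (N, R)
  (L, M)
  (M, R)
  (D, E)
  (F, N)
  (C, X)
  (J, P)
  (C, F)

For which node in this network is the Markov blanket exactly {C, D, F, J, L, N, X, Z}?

The target node must have every member of {C, D, F, J, L, N, X, Z} as a parent, child, or co-parent, and no others.
Parents of E: D; children: F, J, L, Z; co-parents: C, D, J, N, X.
These exactly cover the given set, so the node is E.

E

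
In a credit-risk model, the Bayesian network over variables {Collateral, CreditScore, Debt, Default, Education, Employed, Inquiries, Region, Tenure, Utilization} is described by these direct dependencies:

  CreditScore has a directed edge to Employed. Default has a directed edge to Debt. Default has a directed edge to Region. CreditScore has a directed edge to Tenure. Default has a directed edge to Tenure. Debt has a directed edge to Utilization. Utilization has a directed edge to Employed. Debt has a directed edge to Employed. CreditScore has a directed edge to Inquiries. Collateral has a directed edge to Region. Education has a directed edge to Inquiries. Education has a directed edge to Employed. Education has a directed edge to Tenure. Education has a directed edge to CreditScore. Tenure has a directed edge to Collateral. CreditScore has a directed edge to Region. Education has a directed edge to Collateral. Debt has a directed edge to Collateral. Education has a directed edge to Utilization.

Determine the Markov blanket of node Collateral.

{CreditScore, Debt, Default, Education, Region, Tenure}

By definition, MB(Collateral) is built from Collateral's parents, Collateral's children, and the co-parents of Collateral.
Parents of Collateral: Debt, Education, Tenure.
Collateral has child Region.
Co-parents of Collateral (other parents of its children):
  parents(Region) \ {Collateral} = {CreditScore, Default}.
Union: {Debt, Education, Tenure} ∪ {Region} ∪ {CreditScore, Default} = {CreditScore, Debt, Default, Education, Region, Tenure}.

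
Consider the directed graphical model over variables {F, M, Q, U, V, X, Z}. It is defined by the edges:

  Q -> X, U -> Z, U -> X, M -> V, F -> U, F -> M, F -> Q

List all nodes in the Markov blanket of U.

{F, Q, X, Z}

Children of U: X, Z.
U's parents: F.
For each child, the remaining parents (spouses of U):
  X also has parent Q.
  Z has no other parent.
Taking the union gives {F, Q, X, Z}.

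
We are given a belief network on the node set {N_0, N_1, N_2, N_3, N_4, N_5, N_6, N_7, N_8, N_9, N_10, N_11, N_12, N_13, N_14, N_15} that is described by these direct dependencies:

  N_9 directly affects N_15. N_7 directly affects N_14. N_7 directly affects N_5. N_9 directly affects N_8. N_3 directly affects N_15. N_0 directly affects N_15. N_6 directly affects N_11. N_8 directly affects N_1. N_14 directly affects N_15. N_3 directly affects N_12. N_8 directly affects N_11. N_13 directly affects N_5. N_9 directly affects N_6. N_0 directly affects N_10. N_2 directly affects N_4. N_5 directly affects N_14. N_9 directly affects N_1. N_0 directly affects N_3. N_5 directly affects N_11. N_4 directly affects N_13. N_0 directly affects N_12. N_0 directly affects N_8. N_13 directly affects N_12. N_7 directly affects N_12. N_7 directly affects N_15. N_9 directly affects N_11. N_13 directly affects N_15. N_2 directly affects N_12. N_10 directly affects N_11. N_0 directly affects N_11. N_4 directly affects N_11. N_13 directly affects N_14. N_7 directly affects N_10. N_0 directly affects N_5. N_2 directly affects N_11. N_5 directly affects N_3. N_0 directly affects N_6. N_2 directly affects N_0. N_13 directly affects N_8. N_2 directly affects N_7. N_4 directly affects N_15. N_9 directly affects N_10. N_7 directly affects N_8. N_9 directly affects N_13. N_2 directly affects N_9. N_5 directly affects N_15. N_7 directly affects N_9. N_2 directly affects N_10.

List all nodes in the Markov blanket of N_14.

Children of N_14: N_15.
Pa(N_14) = {N_5, N_7, N_13}.
Parents of each child, excluding N_14:
  N_15 also has parents N_0, N_3, N_4, N_5, N_7, N_9, N_13.
So the Markov blanket of N_14 is {N_0, N_3, N_4, N_5, N_7, N_9, N_13, N_15}.

{N_0, N_3, N_4, N_5, N_7, N_9, N_13, N_15}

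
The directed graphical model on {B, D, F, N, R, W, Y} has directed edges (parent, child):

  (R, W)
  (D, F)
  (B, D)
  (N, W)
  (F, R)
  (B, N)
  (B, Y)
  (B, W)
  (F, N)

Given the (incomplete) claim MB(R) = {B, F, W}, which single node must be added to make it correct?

N

R's parents: F.
R has child W.
Parents of each child, excluding R:
  W: B, N
MB(R) = {B, F, N, W}.
Comparing with the claimed set, N is missing.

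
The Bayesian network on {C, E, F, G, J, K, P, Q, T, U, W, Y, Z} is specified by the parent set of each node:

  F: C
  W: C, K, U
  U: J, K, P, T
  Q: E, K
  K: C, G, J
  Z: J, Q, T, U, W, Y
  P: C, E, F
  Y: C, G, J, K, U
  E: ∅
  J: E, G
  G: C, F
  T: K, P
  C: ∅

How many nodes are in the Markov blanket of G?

A node's Markov blanket = Pa ∪ Ch ∪ (parents of Ch other than the node itself).
G's parents: C, F.
Children of G: J, K, Y.
Co-parents of G (other parents of its children):
  parents(J) \ {G} = {E}.
  parents(K) \ {G} = {C, J}.
  parents(Y) \ {G} = {C, J, K, U}.
MB(G) = {C, E, F, J, K, U, Y}, which has 7 nodes.

7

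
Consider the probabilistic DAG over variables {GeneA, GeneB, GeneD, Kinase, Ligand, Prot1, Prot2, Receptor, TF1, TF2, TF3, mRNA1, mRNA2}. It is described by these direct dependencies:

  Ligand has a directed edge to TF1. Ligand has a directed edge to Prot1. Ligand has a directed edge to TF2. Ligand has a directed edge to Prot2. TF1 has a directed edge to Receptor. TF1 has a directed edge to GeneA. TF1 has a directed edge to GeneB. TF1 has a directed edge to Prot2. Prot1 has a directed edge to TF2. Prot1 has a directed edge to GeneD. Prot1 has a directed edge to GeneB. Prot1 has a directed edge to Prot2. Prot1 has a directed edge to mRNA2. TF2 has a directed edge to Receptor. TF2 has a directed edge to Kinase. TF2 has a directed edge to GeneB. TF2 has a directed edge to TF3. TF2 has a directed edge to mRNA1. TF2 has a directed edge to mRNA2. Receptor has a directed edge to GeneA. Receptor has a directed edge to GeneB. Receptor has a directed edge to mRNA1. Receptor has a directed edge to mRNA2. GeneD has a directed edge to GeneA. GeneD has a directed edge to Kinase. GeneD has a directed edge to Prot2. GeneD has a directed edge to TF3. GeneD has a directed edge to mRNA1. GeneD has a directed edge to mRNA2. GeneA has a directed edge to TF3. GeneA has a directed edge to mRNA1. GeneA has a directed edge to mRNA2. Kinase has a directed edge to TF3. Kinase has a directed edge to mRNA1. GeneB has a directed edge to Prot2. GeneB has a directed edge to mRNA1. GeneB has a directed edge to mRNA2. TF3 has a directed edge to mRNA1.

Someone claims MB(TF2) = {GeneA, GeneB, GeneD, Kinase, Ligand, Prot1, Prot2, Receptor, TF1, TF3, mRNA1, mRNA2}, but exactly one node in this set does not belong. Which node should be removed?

Prot2

A node's Markov blanket = Pa ∪ Ch ∪ (parents of Ch other than the node itself).
TF2's parents: Ligand, Prot1.
Children of TF2: GeneB, Kinase, Receptor, TF3, mRNA1, mRNA2.
Parents of each child, excluding TF2:
  Receptor: TF1
  Kinase: GeneD
  GeneB: Prot1, Receptor, TF1
  TF3: GeneA, GeneD, Kinase
  mRNA1: GeneA, GeneB, GeneD, Kinase, Receptor, TF3
  mRNA2: GeneA, GeneB, GeneD, Prot1, Receptor
MB(TF2) = {GeneA, GeneB, GeneD, Kinase, Ligand, Prot1, Receptor, TF1, TF3, mRNA1, mRNA2}.
Prot2 is neither a parent, child, nor co-parent of TF2, so it does not belong.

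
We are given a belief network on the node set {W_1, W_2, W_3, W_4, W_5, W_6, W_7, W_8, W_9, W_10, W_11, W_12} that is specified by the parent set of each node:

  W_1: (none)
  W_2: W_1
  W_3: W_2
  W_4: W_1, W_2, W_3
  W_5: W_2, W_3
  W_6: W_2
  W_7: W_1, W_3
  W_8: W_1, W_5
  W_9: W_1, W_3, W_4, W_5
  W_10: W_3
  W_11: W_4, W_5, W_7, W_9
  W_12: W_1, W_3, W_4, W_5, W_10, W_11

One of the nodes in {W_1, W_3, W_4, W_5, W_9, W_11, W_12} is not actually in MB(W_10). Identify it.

W_9

The Markov blanket of a node is its parents, its children, and the other parents of its children.
Children of W_10: W_12.
Parents of W_10: W_3.
Other parents of W_10's children:
  W_12 also has parents W_1, W_3, W_4, W_5, W_11.
MB(W_10) = {W_1, W_3, W_4, W_5, W_11, W_12}.
W_9 is neither a parent, child, nor co-parent of W_10, so it does not belong.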